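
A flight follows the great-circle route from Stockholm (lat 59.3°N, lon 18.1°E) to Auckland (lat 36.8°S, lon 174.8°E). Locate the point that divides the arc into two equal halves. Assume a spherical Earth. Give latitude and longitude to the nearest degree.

The haversine formula gives a central angle δ ≈ 2.669 rad (152.9°) between the endpoints.
Interpolate at f = 1/2 with slerp weights a = sin((1−f)δ)/sin δ ≈ 2.137, b = sin(fδ)/sin δ ≈ 2.137.
p = a·p₁ + b·p₂ ≈ (-0.667, 0.494, 0.557); φ = arcsin(p_z) ≈ 33.88°, λ = atan2(p_y, p_x) ≈ 143.48°.

≈ lat 34°N, lon 143°E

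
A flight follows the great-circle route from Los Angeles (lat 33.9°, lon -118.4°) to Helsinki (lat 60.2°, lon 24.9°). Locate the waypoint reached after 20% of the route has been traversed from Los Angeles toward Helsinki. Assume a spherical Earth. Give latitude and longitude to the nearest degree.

≈ lat 49°, lon -111°

Write both endpoints as unit vectors p₁, p₂ with components (cos φ cos λ, cos φ sin λ, sin φ).
The central angle between the endpoints is δ = arccos(p₁·p₂) ≈ 1.417 rad (81.2°).
Interpolate at f = 0.20 with slerp weights a = sin((1−f)δ)/sin δ ≈ 0.917, b = sin(fδ)/sin δ ≈ 0.283.
p = a·p₁ + b·p₂ ≈ (-0.234, -0.610, 0.757); φ = arcsin(p_z) ≈ 49.19°, λ = atan2(p_y, p_x) ≈ -111.01°.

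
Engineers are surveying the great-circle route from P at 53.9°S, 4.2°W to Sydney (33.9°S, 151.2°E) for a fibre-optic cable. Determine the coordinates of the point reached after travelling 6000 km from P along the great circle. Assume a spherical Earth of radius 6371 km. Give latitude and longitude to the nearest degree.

≈ 67°S, 129°E

From cos δ = sin φ₁ sin φ₂ + cos φ₁ cos φ₂ cos Δλ, the central angle is δ ≈ 1.565 rad (89.7°). The total great-circle distance is δ·R ≈ 1.565 × 6371 ≈ 9969 km, so the target fraction is f = 6000/9969 ≈ 0.602.
Interpolate at f ≈ 0.602 with slerp weights a = sin((1−f)δ)/sin δ ≈ 0.584, b = sin(fδ)/sin δ ≈ 0.809.
p = a·p₁ + b·p₂ ≈ (-0.245, 0.298, -0.922); φ = arcsin(p_z) ≈ -67.29°, λ = atan2(p_y, p_x) ≈ 129.44°.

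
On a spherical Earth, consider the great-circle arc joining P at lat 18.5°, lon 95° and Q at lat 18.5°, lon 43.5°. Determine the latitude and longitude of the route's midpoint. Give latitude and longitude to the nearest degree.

From cos δ = sin φ₁ sin φ₂ + cos φ₁ cos φ₂ cos Δλ, the central angle is δ ≈ 0.849 rad (48.7°).
Interpolate at f = 1/2 with slerp weights a = sin((1−f)δ)/sin δ ≈ 0.549, b = sin(fδ)/sin δ ≈ 0.549.
p = a·p₁ + b·p₂ ≈ (0.332, 0.877, 0.348); φ = arcsin(p_z) ≈ 20.38°, λ = atan2(p_y, p_x) ≈ 69.25°.

≈ lat 20°, lon 69°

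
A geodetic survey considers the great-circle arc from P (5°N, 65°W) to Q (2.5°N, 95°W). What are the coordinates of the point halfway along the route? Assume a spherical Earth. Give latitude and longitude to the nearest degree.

From cos δ = sin φ₁ sin φ₂ + cos φ₁ cos φ₂ cos Δλ, the central angle is δ ≈ 0.524 rad (30.0°).
Interpolate at f = 1/2 with slerp weights a = sin((1−f)δ)/sin δ ≈ 0.518, b = sin(fδ)/sin δ ≈ 0.518.
p = a·p₁ + b·p₂ ≈ (0.173, -0.983, 0.068); φ = arcsin(p_z) ≈ 3.88°, λ = atan2(p_y, p_x) ≈ -80.02°.

≈ (4°N, 80°W)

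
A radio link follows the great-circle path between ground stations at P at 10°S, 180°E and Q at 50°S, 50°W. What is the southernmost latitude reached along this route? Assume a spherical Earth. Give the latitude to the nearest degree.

The great circle lies in the plane with unit normal n̂ = (p₁ × p₂)/|p₁ × p₂|.
Here n̂_z ≈ +0.504; the vertex latitude is φ_max = arccos|n̂_z| ≈ 59.7°.
Check via Clairaut: cos φ_max = |cos φ₁| · sin C = cos(10.0°)·sin(149.2°) ≈ 0.504, again giving ≈ 59.7°.

≈ 60°S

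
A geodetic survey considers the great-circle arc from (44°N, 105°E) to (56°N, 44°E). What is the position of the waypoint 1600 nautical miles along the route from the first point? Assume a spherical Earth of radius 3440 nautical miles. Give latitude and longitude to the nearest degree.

Write both endpoints as unit vectors p₁, p₂ with components (cos φ cos λ, cos φ sin λ, sin φ).
The central angle between the endpoints is δ = arccos(p₁·p₂) ≈ 0.691 rad (39.6°). The total great-circle distance is δ·R ≈ 0.691 × 3440 ≈ 2375 nmi, so the target fraction is f = 1600/2375 ≈ 0.674.
Interpolate at f ≈ 0.674 with slerp weights a = sin((1−f)δ)/sin δ ≈ 0.351, b = sin(fδ)/sin δ ≈ 0.704.
p = a·p₁ + b·p₂ ≈ (0.218, 0.517, 0.828); φ = arcsin(p_z) ≈ 55.85°, λ = atan2(p_y, p_x) ≈ 67.16°.

≈ (56°N, 67°E)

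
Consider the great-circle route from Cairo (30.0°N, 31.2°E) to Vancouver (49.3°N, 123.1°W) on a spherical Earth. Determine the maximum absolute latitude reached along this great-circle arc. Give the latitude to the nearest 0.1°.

The great circle lies in the plane with unit normal n̂ = (p₁ × p₂)/|p₁ × p₂|.
Here n̂_z ≈ -0.247; the vertex latitude is φ_max = arccos|n̂_z| ≈ 75.7°.
Check via Clairaut: cos φ_max = |cos φ₁| · sin C = cos(30.0°)·sin(16.6°) ≈ 0.247, again giving ≈ 75.7°.

≈ 75.7°N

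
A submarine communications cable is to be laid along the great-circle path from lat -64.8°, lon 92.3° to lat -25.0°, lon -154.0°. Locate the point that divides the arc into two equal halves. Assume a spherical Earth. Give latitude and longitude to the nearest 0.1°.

≈ lat -57.9°, lon 178.1°

Write both endpoints as unit vectors p₁, p₂ with components (cos φ cos λ, cos φ sin λ, sin φ).
The central angle between the endpoints is δ = arccos(p₁·p₂) ≈ 1.342 rad (76.9°).
Interpolate at f = 1/2 with slerp weights a = sin((1−f)δ)/sin δ ≈ 0.638, b = sin(fδ)/sin δ ≈ 0.638.
p = a·p₁ + b·p₂ ≈ (-0.531, 0.018, -0.847); φ = arcsin(p_z) ≈ -57.92°, λ = atan2(p_y, p_x) ≈ 178.06°.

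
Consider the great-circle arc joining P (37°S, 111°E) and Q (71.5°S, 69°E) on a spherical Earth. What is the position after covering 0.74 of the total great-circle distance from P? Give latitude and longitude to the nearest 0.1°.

≈ (64.0°S, 89.1°E)

The haversine formula gives a central angle δ ≈ 0.709 rad (40.6°) between the endpoints.
Interpolate at f = 0.74 with slerp weights a = sin((1−f)δ)/sin δ ≈ 0.282, b = sin(fδ)/sin δ ≈ 0.769.
p = a·p₁ + b·p₂ ≈ (0.007, 0.438, -0.899); φ = arcsin(p_z) ≈ -64.03°, λ = atan2(p_y, p_x) ≈ 89.10°.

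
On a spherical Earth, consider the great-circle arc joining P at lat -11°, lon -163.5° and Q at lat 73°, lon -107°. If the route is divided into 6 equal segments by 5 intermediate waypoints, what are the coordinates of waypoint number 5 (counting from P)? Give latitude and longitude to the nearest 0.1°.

Write both endpoints as unit vectors p₁, p₂ with components (cos φ cos λ, cos φ sin λ, sin φ).
The central angle between the endpoints is δ = arccos(p₁·p₂) ≈ 1.595 rad (91.4°).
Interpolate at f = 5/6 with slerp weights a = sin((1−f)δ)/sin δ ≈ 0.263, b = sin(fδ)/sin δ ≈ 0.971.
p = a·p₁ + b·p₂ ≈ (-0.330, -0.345, 0.879); φ = arcsin(p_z) ≈ 61.48°, λ = atan2(p_y, p_x) ≈ -133.77°.

≈ lat 61.5°, lon -133.8°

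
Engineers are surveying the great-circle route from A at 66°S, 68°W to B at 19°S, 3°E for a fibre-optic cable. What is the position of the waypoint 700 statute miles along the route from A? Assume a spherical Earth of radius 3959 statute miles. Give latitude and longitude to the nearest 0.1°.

≈ 62.6°S, 45.9°W

Convert each endpoint to a unit vector on the sphere (x = cos φ cos λ, y = cos φ sin λ, z = sin φ).
The central angle between the endpoints is δ = arccos(p₁·p₂) ≈ 1.134 rad (65.0°). The total great-circle distance is δ·R ≈ 1.134 × 3959 ≈ 4491 mi, so the target fraction is f = 700/4491 ≈ 0.156.
Interpolate at f ≈ 0.156 with slerp weights a = sin((1−f)δ)/sin δ ≈ 0.902, b = sin(fδ)/sin δ ≈ 0.194.
p = a·p₁ + b·p₂ ≈ (0.321, -0.331, -0.888); φ = arcsin(p_z) ≈ -62.57°, λ = atan2(p_y, p_x) ≈ -45.88°.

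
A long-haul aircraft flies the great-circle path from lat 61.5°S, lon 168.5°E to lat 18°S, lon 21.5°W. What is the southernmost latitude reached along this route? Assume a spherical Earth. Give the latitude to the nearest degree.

≈ 85°S

The great circle lies in the plane with unit normal n̂ = (p₁ × p₂)/|p₁ × p₂|.
Here n̂_z ≈ +0.080; the vertex latitude is φ_max = arccos|n̂_z| ≈ 85.4°.
Check via Clairaut: cos φ_max = |cos φ₁| · sin C = cos(61.5°)·sin(170.3°) ≈ 0.080, again giving ≈ 85.4°.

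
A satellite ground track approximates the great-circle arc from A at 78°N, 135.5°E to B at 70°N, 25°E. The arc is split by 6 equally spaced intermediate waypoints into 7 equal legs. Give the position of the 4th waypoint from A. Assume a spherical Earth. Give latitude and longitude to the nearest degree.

≈ 79°N, 52°E

Convert each endpoint to a unit vector on the sphere (x = cos φ cos λ, y = cos φ sin λ, z = sin φ).
The central angle between the endpoints is δ = arccos(p₁·p₂) ≈ 0.464 rad (26.6°).
Interpolate at f = 4/7 with slerp weights a = sin((1−f)δ)/sin δ ≈ 0.441, b = sin(fδ)/sin δ ≈ 0.586.
p = a·p₁ + b·p₂ ≈ (0.116, 0.149, 0.982); φ = arcsin(p_z) ≈ 79.12°, λ = atan2(p_y, p_x) ≈ 52.08°.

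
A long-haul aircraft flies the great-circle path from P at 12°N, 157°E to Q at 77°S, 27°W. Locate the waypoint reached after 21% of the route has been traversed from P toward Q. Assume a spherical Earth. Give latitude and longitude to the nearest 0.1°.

≈ 12.1°S, 157.4°E

The haversine formula gives a central angle δ ≈ 2.007 rad (115.0°) between the endpoints.
Interpolate at f = 0.21 with slerp weights a = sin((1−f)δ)/sin δ ≈ 1.103, b = sin(fδ)/sin δ ≈ 0.451.
p = a·p₁ + b·p₂ ≈ (-0.903, 0.375, -0.210); φ = arcsin(p_z) ≈ -12.14°, λ = atan2(p_y, p_x) ≈ 157.41°.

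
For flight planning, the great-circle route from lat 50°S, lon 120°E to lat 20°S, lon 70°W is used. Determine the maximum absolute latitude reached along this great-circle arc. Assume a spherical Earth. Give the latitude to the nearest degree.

The great circle lies in the plane with unit normal n̂ = (p₁ × p₂)/|p₁ × p₂|.
Here n̂_z ≈ +0.111; the vertex latitude is φ_max = arccos|n̂_z| ≈ 83.6°.
Check via Clairaut: cos φ_max = |cos φ₁| · sin C = cos(50.0°)·sin(170.0°) ≈ 0.111, again giving ≈ 83.6°.

≈ 84°S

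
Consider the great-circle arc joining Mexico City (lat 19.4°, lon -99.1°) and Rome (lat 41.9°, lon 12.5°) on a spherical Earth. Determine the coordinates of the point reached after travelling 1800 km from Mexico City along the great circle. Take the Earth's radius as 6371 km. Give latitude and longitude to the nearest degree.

Write both endpoints as unit vectors p₁, p₂ with components (cos φ cos λ, cos φ sin λ, sin φ).
The central angle between the endpoints is δ = arccos(p₁·p₂) ≈ 1.607 rad (92.1°). The total great-circle distance is δ·R ≈ 1.607 × 6371 ≈ 10241 km, so the target fraction is f = 1800/10241 ≈ 0.176.
Interpolate at f ≈ 0.176 with slerp weights a = sin((1−f)δ)/sin δ ≈ 0.971, b = sin(fδ)/sin δ ≈ 0.279.
p = a·p₁ + b·p₂ ≈ (0.058, -0.859, 0.509); φ = arcsin(p_z) ≈ 30.58°, λ = atan2(p_y, p_x) ≈ -86.14°.

≈ lat 31°, lon -86°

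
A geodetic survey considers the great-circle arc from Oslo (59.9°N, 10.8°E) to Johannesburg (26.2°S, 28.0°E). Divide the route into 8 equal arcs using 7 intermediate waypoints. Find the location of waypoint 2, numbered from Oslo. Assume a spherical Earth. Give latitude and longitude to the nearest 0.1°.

≈ 38.6°N, 18.1°E

Convert each endpoint to a unit vector on the sphere (x = cos φ cos λ, y = cos φ sin λ, z = sin φ).
The central angle between the endpoints is δ = arccos(p₁·p₂) ≈ 1.523 rad (87.3°).
Interpolate at f = 2/8 with slerp weights a = sin((1−f)δ)/sin δ ≈ 0.911, b = sin(fδ)/sin δ ≈ 0.372.
p = a·p₁ + b·p₂ ≈ (0.743, 0.242, 0.624); φ = arcsin(p_z) ≈ 38.58°, λ = atan2(p_y, p_x) ≈ 18.05°.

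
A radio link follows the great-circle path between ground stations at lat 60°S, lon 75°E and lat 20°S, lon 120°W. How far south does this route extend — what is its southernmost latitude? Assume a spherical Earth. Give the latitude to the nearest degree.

≈ 83°S

The great circle lies in the plane with unit normal n̂ = (p₁ × p₂)/|p₁ × p₂|.
Here n̂_z ≈ +0.123; the vertex latitude is φ_max = arccos|n̂_z| ≈ 82.9°.
Check via Clairaut: cos φ_max = |cos φ₁| · sin C = cos(60.0°)·sin(165.7°) ≈ 0.123, again giving ≈ 82.9°.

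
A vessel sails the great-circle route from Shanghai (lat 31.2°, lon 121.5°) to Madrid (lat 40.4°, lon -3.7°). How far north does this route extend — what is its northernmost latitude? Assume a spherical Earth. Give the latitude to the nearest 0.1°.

The great circle lies in the plane with unit normal n̂ = (p₁ × p₂)/|p₁ × p₂|.
Here n̂_z ≈ -0.533; the vertex latitude is φ_max = arccos|n̂_z| ≈ 57.8°.

≈ 57.8°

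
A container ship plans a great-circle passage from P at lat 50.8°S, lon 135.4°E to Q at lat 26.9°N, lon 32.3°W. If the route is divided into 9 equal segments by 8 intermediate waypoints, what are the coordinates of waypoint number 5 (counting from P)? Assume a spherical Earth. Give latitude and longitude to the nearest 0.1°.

≈ lat 38.6°S, lon 10.6°W

From cos δ = sin φ₁ sin φ₂ + cos φ₁ cos φ₂ cos Δλ, the central angle is δ ≈ 2.694 rad (154.3°).
Interpolate at f = 5/9 with slerp weights a = sin((1−f)δ)/sin δ ≈ 2.149, b = sin(fδ)/sin δ ≈ 2.302.
p = a·p₁ + b·p₂ ≈ (0.768, -0.143, -0.624); φ = arcsin(p_z) ≈ -38.61°, λ = atan2(p_y, p_x) ≈ -10.56°.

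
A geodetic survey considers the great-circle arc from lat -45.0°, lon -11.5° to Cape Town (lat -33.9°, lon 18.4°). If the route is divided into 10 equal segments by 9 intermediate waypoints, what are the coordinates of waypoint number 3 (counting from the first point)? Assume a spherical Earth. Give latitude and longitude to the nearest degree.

Write both endpoints as unit vectors p₁, p₂ with components (cos φ cos λ, cos φ sin λ, sin φ).
The central angle between the endpoints is δ = arccos(p₁·p₂) ≈ 0.444 rad (25.4°).
Interpolate at f = 3/10 with slerp weights a = sin((1−f)δ)/sin δ ≈ 0.712, b = sin(fδ)/sin δ ≈ 0.309.
p = a·p₁ + b·p₂ ≈ (0.737, -0.019, -0.676); φ = arcsin(p_z) ≈ -42.52°, λ = atan2(p_y, p_x) ≈ -1.51°.

≈ lat -43°, lon -2°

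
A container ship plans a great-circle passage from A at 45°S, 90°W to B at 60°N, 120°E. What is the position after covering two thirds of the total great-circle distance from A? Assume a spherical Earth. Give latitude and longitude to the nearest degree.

From cos δ = sin φ₁ sin φ₂ + cos φ₁ cos φ₂ cos Δλ, the central angle is δ ≈ 2.735 rad (156.7°).
Interpolate at f = 2/3 with slerp weights a = sin((1−f)δ)/sin δ ≈ 2.000, b = sin(fδ)/sin δ ≈ 2.449.
p = a·p₁ + b·p₂ ≈ (-0.612, -0.354, 0.707); φ = arcsin(p_z) ≈ 45.00°, λ = atan2(p_y, p_x) ≈ -150.00°.

≈ 45°N, 150°W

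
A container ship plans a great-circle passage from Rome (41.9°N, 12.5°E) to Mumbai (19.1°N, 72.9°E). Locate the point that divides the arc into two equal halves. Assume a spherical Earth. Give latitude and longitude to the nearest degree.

≈ 34°N, 47°E

From cos δ = sin φ₁ sin φ₂ + cos φ₁ cos φ₂ cos Δλ, the central angle is δ ≈ 0.969 rad (55.5°).
Interpolate at f = 1/2 with slerp weights a = sin((1−f)δ)/sin δ ≈ 0.565, b = sin(fδ)/sin δ ≈ 0.565.
p = a·p₁ + b·p₂ ≈ (0.568, 0.601, 0.562); φ = arcsin(p_z) ≈ 34.21°, λ = atan2(p_y, p_x) ≈ 46.65°.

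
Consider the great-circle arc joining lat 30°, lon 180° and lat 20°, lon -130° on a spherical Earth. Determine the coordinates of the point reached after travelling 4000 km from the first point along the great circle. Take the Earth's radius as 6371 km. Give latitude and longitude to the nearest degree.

≈ lat 24°, lon -140°

Write both endpoints as unit vectors p₁, p₂ with components (cos φ cos λ, cos φ sin λ, sin φ).
The central angle between the endpoints is δ = arccos(p₁·p₂) ≈ 0.804 rad (46.0°). The total great-circle distance is δ·R ≈ 0.804 × 6371 ≈ 5120 km, so the target fraction is f = 4000/5120 ≈ 0.781.
Interpolate at f ≈ 0.781 with slerp weights a = sin((1−f)δ)/sin δ ≈ 0.243, b = sin(fδ)/sin δ ≈ 0.816.
p = a·p₁ + b·p₂ ≈ (-0.703, -0.587, 0.401); φ = arcsin(p_z) ≈ 23.61°, λ = atan2(p_y, p_x) ≈ -140.13°.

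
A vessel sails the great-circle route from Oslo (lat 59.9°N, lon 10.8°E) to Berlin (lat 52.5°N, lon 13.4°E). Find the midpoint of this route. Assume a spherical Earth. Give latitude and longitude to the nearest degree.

≈ lat 56°N, lon 12°E

Write both endpoints as unit vectors p₁, p₂ with components (cos φ cos λ, cos φ sin λ, sin φ).
The central angle between the endpoints is δ = arccos(p₁·p₂) ≈ 0.132 rad (7.5°).
Interpolate at f = 1/2 with slerp weights a = sin((1−f)δ)/sin δ ≈ 0.501, b = sin(fδ)/sin δ ≈ 0.501.
p = a·p₁ + b·p₂ ≈ (0.544, 0.118, 0.831); φ = arcsin(p_z) ≈ 56.21°, λ = atan2(p_y, p_x) ≈ 12.23°.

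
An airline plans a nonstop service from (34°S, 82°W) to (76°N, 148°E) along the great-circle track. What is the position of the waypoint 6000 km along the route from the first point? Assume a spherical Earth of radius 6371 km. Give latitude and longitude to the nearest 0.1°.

≈ (18.7°N, 94.3°W)

Write both endpoints as unit vectors p₁, p₂ with components (cos φ cos λ, cos φ sin λ, sin φ).
The central angle between the endpoints is δ = arccos(p₁·p₂) ≈ 2.307 rad (132.2°). The total great-circle distance is δ·R ≈ 2.307 × 6371 ≈ 14698 km, so the target fraction is f = 6000/14698 ≈ 0.408.
Interpolate at f ≈ 0.408 with slerp weights a = sin((1−f)δ)/sin δ ≈ 1.321, b = sin(fδ)/sin δ ≈ 1.091.
p = a·p₁ + b·p₂ ≈ (-0.071, -0.945, 0.320); φ = arcsin(p_z) ≈ 18.67°, λ = atan2(p_y, p_x) ≈ -94.32°.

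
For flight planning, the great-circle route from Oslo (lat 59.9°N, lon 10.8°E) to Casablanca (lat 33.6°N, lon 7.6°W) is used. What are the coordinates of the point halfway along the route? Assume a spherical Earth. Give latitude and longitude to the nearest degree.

Write both endpoints as unit vectors p₁, p₂ with components (cos φ cos λ, cos φ sin λ, sin φ).
The central angle between the endpoints is δ = arccos(p₁·p₂) ≈ 0.505 rad (28.9°).
Interpolate at f = 1/2 with slerp weights a = sin((1−f)δ)/sin δ ≈ 0.516, b = sin(fδ)/sin δ ≈ 0.516.
p = a·p₁ + b·p₂ ≈ (0.681, -0.008, 0.733); φ = arcsin(p_z) ≈ 47.10°, λ = atan2(p_y, p_x) ≈ -0.70°.

≈ lat 47°N, lon 1°W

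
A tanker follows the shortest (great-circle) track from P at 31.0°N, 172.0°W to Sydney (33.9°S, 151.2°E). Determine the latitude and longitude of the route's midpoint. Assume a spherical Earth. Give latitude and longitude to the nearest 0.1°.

From cos δ = sin φ₁ sin φ₂ + cos φ₁ cos φ₂ cos Δλ, the central angle is δ ≈ 1.284 rad (73.6°).
Interpolate at f = 1/2 with slerp weights a = sin((1−f)δ)/sin δ ≈ 0.624, b = sin(fδ)/sin δ ≈ 0.624.
p = a·p₁ + b·p₂ ≈ (-0.984, 0.175, -0.027); φ = arcsin(p_z) ≈ -1.53°, λ = atan2(p_y, p_x) ≈ 169.91°.

≈ 1.5°S, 169.9°E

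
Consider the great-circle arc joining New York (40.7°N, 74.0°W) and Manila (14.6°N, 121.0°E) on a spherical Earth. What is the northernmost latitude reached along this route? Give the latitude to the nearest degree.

≈ 77°N

The great circle lies in the plane with unit normal n̂ = (p₁ × p₂)/|p₁ × p₂|.
Here n̂_z ≈ -0.226; the vertex latitude is φ_max = arccos|n̂_z| ≈ 76.9°.
Check via Clairaut: cos φ_max = |cos φ₁| · sin C = cos(40.7°)·sin(17.4°) ≈ 0.226, again giving ≈ 76.9°.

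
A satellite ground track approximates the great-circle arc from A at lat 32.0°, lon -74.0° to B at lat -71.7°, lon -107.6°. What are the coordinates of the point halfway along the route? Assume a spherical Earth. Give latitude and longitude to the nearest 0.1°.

≈ lat -20.5°, lon -82.9°

From cos δ = sin φ₁ sin φ₂ + cos φ₁ cos φ₂ cos Δλ, the central angle is δ ≈ 1.856 rad (106.3°).
Interpolate at f = 1/2 with slerp weights a = sin((1−f)δ)/sin δ ≈ 0.834, b = sin(fδ)/sin δ ≈ 0.834.
p = a·p₁ + b·p₂ ≈ (0.116, -0.930, -0.350); φ = arcsin(p_z) ≈ -20.48°, λ = atan2(p_y, p_x) ≈ -82.90°.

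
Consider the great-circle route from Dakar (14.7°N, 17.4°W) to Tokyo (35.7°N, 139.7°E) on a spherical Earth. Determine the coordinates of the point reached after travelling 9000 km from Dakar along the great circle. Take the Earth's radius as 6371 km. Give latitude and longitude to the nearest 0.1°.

Convert each endpoint to a unit vector on the sphere (x = cos φ cos λ, y = cos φ sin λ, z = sin φ).
The central angle between the endpoints is δ = arccos(p₁·p₂) ≈ 2.184 rad (125.1°). The total great-circle distance is δ·R ≈ 2.184 × 6371 ≈ 13914 km, so the target fraction is f = 9000/13914 ≈ 0.647.
Interpolate at f ≈ 0.647 with slerp weights a = sin((1−f)δ)/sin δ ≈ 0.852, b = sin(fδ)/sin δ ≈ 1.208.
p = a·p₁ + b·p₂ ≈ (0.039, 0.388, 0.921); φ = arcsin(p_z) ≈ 67.07°, λ = atan2(p_y, p_x) ≈ 84.27°.

≈ (67.1°N, 84.3°E)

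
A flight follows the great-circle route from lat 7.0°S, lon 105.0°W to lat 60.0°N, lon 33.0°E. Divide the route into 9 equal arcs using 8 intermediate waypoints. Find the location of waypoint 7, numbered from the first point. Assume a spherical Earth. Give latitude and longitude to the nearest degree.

Convert each endpoint to a unit vector on the sphere (x = cos φ cos λ, y = cos φ sin λ, z = sin φ).
The central angle between the endpoints is δ = arccos(p₁·p₂) ≈ 2.065 rad (118.3°).
Interpolate at f = 7/9 with slerp weights a = sin((1−f)δ)/sin δ ≈ 0.503, b = sin(fδ)/sin δ ≈ 1.135.
p = a·p₁ + b·p₂ ≈ (0.347, -0.173, 0.922); φ = arcsin(p_z) ≈ 67.19°, λ = atan2(p_y, p_x) ≈ -26.55°.

≈ lat 67°N, lon 27°W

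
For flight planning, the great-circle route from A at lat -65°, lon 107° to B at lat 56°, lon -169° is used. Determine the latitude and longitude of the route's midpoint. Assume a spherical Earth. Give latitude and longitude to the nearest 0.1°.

Write both endpoints as unit vectors p₁, p₂ with components (cos φ cos λ, cos φ sin λ, sin φ).
The central angle between the endpoints is δ = arccos(p₁·p₂) ≈ 2.384 rad (136.6°).
Interpolate at f = 1/2 with slerp weights a = sin((1−f)δ)/sin δ ≈ 1.352, b = sin(fδ)/sin δ ≈ 1.352.
p = a·p₁ + b·p₂ ≈ (-0.910, 0.402, -0.105); φ = arcsin(p_z) ≈ -6.00°, λ = atan2(p_y, p_x) ≈ 156.14°.

≈ lat -6.0°, lon 156.1°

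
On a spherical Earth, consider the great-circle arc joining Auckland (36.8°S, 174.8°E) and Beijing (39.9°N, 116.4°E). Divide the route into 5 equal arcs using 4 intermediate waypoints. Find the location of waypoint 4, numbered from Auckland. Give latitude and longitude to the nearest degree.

Convert each endpoint to a unit vector on the sphere (x = cos φ cos λ, y = cos φ sin λ, z = sin φ).
The central angle between the endpoints is δ = arccos(p₁·p₂) ≈ 1.633 rad (93.6°).
Interpolate at f = 4/5 with slerp weights a = sin((1−f)δ)/sin δ ≈ 0.321, b = sin(fδ)/sin δ ≈ 0.967.
p = a·p₁ + b·p₂ ≈ (-0.586, 0.688, 0.428); φ = arcsin(p_z) ≈ 25.33°, λ = atan2(p_y, p_x) ≈ 130.44°.

≈ 25°N, 130°E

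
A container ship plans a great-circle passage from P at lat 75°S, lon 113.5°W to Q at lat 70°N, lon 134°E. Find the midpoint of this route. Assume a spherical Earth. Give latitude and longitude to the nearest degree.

≈ lat 4°S, lon 179°E

The haversine formula gives a central angle δ ≈ 2.798 rad (160.3°) between the endpoints.
Interpolate at f = 1/2 with slerp weights a = sin((1−f)δ)/sin δ ≈ 2.925, b = sin(fδ)/sin δ ≈ 2.925.
p = a·p₁ + b·p₂ ≈ (-0.997, 0.025, -0.077); φ = arcsin(p_z) ≈ -4.40°, λ = atan2(p_y, p_x) ≈ 178.54°.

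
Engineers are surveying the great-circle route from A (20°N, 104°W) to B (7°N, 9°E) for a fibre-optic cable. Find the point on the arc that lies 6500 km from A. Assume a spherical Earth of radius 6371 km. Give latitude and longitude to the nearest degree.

From cos δ = sin φ₁ sin φ₂ + cos φ₁ cos φ₂ cos Δλ, the central angle is δ ≈ 1.899 rad (108.8°). The total great-circle distance is δ·R ≈ 1.899 × 6371 ≈ 12101 km, so the target fraction is f = 6500/12101 ≈ 0.537.
Interpolate at f ≈ 0.537 with slerp weights a = sin((1−f)δ)/sin δ ≈ 0.814, b = sin(fδ)/sin δ ≈ 0.900.
p = a·p₁ + b·p₂ ≈ (0.698, -0.602, 0.388); φ = arcsin(p_z) ≈ 22.83°, λ = atan2(p_y, p_x) ≈ -40.80°.

≈ (23°N, 41°W)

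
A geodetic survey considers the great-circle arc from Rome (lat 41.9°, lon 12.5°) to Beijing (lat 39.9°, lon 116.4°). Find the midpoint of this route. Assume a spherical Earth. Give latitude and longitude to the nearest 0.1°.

≈ lat 54.6°, lon 65.6°

Write both endpoints as unit vectors p₁, p₂ with components (cos φ cos λ, cos φ sin λ, sin φ).
The central angle between the endpoints is δ = arccos(p₁·p₂) ≈ 1.275 rad (73.1°).
Interpolate at f = 1/2 with slerp weights a = sin((1−f)δ)/sin δ ≈ 0.622, b = sin(fδ)/sin δ ≈ 0.622.
p = a·p₁ + b·p₂ ≈ (0.240, 0.528, 0.815); φ = arcsin(p_z) ≈ 54.56°, λ = atan2(p_y, p_x) ≈ 65.56°.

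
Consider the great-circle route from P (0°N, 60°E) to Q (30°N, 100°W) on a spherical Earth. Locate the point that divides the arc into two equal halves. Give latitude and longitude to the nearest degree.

The haversine formula gives a central angle δ ≈ 2.521 rad (144.5°) between the endpoints.
Interpolate at f = 1/2 with slerp weights a = sin((1−f)δ)/sin δ ≈ 1.639, b = sin(fδ)/sin δ ≈ 1.639.
p = a·p₁ + b·p₂ ≈ (0.573, 0.022, 0.819); φ = arcsin(p_z) ≈ 55.02°, λ = atan2(p_y, p_x) ≈ 2.16°.

≈ (55°N, 2°E)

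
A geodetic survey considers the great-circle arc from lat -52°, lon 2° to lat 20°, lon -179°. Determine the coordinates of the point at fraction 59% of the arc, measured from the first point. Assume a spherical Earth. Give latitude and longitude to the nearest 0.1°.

≈ lat -40.7°, lon 179.7°

From cos δ = sin φ₁ sin φ₂ + cos φ₁ cos φ₂ cos Δλ, the central angle is δ ≈ 2.583 rad (148.0°).
Interpolate at f = 0.59 with slerp weights a = sin((1−f)δ)/sin δ ≈ 1.645, b = sin(fδ)/sin δ ≈ 1.885.
p = a·p₁ + b·p₂ ≈ (-0.759, 0.004, -0.652); φ = arcsin(p_z) ≈ -40.66°, λ = atan2(p_y, p_x) ≈ 179.66°.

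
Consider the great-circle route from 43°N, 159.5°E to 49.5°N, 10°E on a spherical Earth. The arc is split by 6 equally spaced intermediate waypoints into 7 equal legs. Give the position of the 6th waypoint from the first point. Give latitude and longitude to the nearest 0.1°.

From cos δ = sin φ₁ sin φ₂ + cos φ₁ cos φ₂ cos Δλ, the central angle is δ ≈ 1.461 rad (83.7°).
Interpolate at f = 6/7 with slerp weights a = sin((1−f)δ)/sin δ ≈ 0.208, b = sin(fδ)/sin δ ≈ 0.955.
p = a·p₁ + b·p₂ ≈ (0.468, 0.161, 0.869); φ = arcsin(p_z) ≈ 60.31°, λ = atan2(p_y, p_x) ≈ 18.99°.

≈ 60.3°N, 19.0°E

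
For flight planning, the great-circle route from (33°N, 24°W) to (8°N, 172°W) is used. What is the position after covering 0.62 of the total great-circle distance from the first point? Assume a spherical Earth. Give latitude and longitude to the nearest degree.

Convert each endpoint to a unit vector on the sphere (x = cos φ cos λ, y = cos φ sin λ, z = sin φ).
The central angle between the endpoints is δ = arccos(p₁·p₂) ≈ 2.250 rad (128.9°).
Interpolate at f = 0.62 with slerp weights a = sin((1−f)δ)/sin δ ≈ 0.970, b = sin(fδ)/sin δ ≈ 1.266.
p = a·p₁ + b·p₂ ≈ (-0.498, -0.505, 0.705); φ = arcsin(p_z) ≈ 44.80°, λ = atan2(p_y, p_x) ≈ -134.58°.

≈ (45°N, 135°W)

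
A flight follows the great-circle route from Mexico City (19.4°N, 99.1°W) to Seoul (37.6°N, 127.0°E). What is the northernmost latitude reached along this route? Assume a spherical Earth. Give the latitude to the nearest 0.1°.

The great circle lies in the plane with unit normal n̂ = (p₁ × p₂)/|p₁ × p₂|.
Here n̂_z ≈ -0.567; the vertex latitude is φ_max = arccos|n̂_z| ≈ 55.4°.
Check via Clairaut: cos φ_max = |cos φ₁| · sin C = cos(19.4°)·sin(37.0°) ≈ 0.567, again giving ≈ 55.4°.

≈ 55.4°N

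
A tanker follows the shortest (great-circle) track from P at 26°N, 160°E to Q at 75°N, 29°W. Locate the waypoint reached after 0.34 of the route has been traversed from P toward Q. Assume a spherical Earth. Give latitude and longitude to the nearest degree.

≈ 53°N, 162°E

Convert each endpoint to a unit vector on the sphere (x = cos φ cos λ, y = cos φ sin λ, z = sin φ).
The central angle between the endpoints is δ = arccos(p₁·p₂) ≈ 1.376 rad (78.8°).
Interpolate at f = 0.34 with slerp weights a = sin((1−f)δ)/sin δ ≈ 0.804, b = sin(fδ)/sin δ ≈ 0.460.
p = a·p₁ + b·p₂ ≈ (-0.575, 0.189, 0.796); φ = arcsin(p_z) ≈ 52.77°, λ = atan2(p_y, p_x) ≈ 161.76°.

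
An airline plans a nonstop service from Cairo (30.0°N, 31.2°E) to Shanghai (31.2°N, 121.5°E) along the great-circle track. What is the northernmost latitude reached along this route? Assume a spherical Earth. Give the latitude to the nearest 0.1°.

The great circle lies in the plane with unit normal n̂ = (p₁ × p₂)/|p₁ × p₂|.
Here n̂_z ≈ +0.766; the vertex latitude is φ_max = arccos|n̂_z| ≈ 40.0°.

≈ 40.0°N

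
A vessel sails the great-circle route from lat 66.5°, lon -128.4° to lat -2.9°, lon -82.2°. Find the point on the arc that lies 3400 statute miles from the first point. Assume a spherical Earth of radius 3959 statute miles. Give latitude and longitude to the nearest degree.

From cos δ = sin φ₁ sin φ₂ + cos φ₁ cos φ₂ cos Δλ, the central angle is δ ≈ 1.339 rad (76.7°). The total great-circle distance is δ·R ≈ 1.339 × 3959 ≈ 5303 mi, so the target fraction is f = 3400/5303 ≈ 0.641.
Interpolate at f ≈ 0.641 with slerp weights a = sin((1−f)δ)/sin δ ≈ 0.475, b = sin(fδ)/sin δ ≈ 0.778.
p = a·p₁ + b·p₂ ≈ (-0.012, -0.918, 0.396); φ = arcsin(p_z) ≈ 23.35°, λ = atan2(p_y, p_x) ≈ -90.76°.

≈ lat 23°, lon -91°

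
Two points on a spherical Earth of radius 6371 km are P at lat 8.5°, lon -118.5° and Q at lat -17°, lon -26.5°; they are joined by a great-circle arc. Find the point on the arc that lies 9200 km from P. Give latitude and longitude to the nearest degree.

≈ lat -15°, lon -38°

From cos δ = sin φ₁ sin φ₂ + cos φ₁ cos φ₂ cos Δλ, the central angle is δ ≈ 1.647 rad (94.4°). The total great-circle distance is δ·R ≈ 1.647 × 6371 ≈ 10494 km, so the target fraction is f = 9200/10494 ≈ 0.877.
Interpolate at f ≈ 0.877 with slerp weights a = sin((1−f)δ)/sin δ ≈ 0.202, b = sin(fδ)/sin δ ≈ 0.995.
p = a·p₁ + b·p₂ ≈ (0.756, -0.600, -0.261); φ = arcsin(p_z) ≈ -15.13°, λ = atan2(p_y, p_x) ≈ -38.45°.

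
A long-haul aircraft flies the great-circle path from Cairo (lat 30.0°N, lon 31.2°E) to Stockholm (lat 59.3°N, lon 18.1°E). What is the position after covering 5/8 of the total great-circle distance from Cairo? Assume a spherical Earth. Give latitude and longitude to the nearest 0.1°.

≈ lat 48.5°N, lon 24.7°E

Write both endpoints as unit vectors p₁, p₂ with components (cos φ cos λ, cos φ sin λ, sin φ).
The central angle between the endpoints is δ = arccos(p₁·p₂) ≈ 0.534 rad (30.6°).
Interpolate at f = 5/8 with slerp weights a = sin((1−f)δ)/sin δ ≈ 0.391, b = sin(fδ)/sin δ ≈ 0.644.
p = a·p₁ + b·p₂ ≈ (0.602, 0.277, 0.749); φ = arcsin(p_z) ≈ 48.49°, λ = atan2(p_y, p_x) ≈ 24.75°.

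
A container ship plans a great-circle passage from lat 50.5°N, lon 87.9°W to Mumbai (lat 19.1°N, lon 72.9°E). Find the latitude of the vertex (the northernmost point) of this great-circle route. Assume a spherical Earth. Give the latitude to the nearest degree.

The great circle lies in the plane with unit normal n̂ = (p₁ × p₂)/|p₁ × p₂|.
Here n̂_z ≈ +0.208; the vertex latitude is φ_max = arccos|n̂_z| ≈ 78.0°.
Check via Clairaut: cos φ_max = |cos φ₁| · sin C = cos(50.5°)·sin(19.1°) ≈ 0.208, again giving ≈ 78.0°.

≈ 78°N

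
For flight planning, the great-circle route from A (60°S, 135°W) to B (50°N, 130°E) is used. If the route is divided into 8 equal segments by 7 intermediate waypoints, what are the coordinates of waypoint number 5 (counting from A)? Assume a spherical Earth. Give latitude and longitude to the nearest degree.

≈ (8°N, 162°E)

The haversine formula gives a central angle δ ≈ 2.334 rad (133.7°) between the endpoints.
Interpolate at f = 5/8 with slerp weights a = sin((1−f)δ)/sin δ ≈ 1.063, b = sin(fδ)/sin δ ≈ 1.376.
p = a·p₁ + b·p₂ ≈ (-0.944, 0.302, 0.133); φ = arcsin(p_z) ≈ 7.66°, λ = atan2(p_y, p_x) ≈ 162.28°.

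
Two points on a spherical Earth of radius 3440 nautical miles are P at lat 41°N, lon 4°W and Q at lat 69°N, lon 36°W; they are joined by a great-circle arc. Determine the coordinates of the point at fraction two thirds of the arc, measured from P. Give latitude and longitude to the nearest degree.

≈ lat 61°N, lon 19°W

Write both endpoints as unit vectors p₁, p₂ with components (cos φ cos λ, cos φ sin λ, sin φ).
The central angle between the endpoints is δ = arccos(p₁·p₂) ≈ 0.570 rad (32.7°).
Interpolate at f = 2/3 with slerp weights a = sin((1−f)δ)/sin δ ≈ 0.350, b = sin(fδ)/sin δ ≈ 0.687.
p = a·p₁ + b·p₂ ≈ (0.463, -0.163, 0.871); φ = arcsin(p_z) ≈ 60.61°, λ = atan2(p_y, p_x) ≈ -19.43°.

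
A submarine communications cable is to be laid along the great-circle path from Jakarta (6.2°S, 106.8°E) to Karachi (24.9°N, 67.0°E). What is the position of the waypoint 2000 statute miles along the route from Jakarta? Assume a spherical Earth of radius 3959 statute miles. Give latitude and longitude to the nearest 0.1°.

Write both endpoints as unit vectors p₁, p₂ with components (cos φ cos λ, cos φ sin λ, sin φ).
The central angle between the endpoints is δ = arccos(p₁·p₂) ≈ 0.867 rad (49.7°). The total great-circle distance is δ·R ≈ 0.867 × 3959 ≈ 3431 mi, so the target fraction is f = 2000/3431 ≈ 0.583.
Interpolate at f ≈ 0.583 with slerp weights a = sin((1−f)δ)/sin δ ≈ 0.464, b = sin(fδ)/sin δ ≈ 0.635.
p = a·p₁ + b·p₂ ≈ (0.092, 0.972, 0.217); φ = arcsin(p_z) ≈ 12.55°, λ = atan2(p_y, p_x) ≈ 84.61°.

≈ (12.5°N, 84.6°E)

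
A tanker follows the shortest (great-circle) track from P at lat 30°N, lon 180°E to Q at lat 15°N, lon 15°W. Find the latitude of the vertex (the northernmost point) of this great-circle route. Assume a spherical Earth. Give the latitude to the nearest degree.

≈ 73°N

The great circle lies in the plane with unit normal n̂ = (p₁ × p₂)/|p₁ × p₂|.
Here n̂_z ≈ +0.295; the vertex latitude is φ_max = arccos|n̂_z| ≈ 72.9°.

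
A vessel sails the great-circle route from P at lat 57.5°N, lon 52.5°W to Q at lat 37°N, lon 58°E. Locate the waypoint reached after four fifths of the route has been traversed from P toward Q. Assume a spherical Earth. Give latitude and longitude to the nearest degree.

Convert each endpoint to a unit vector on the sphere (x = cos φ cos λ, y = cos φ sin λ, z = sin φ).
The central angle between the endpoints is δ = arccos(p₁·p₂) ≈ 1.205 rad (69.1°).
Interpolate at f = 4/5 with slerp weights a = sin((1−f)δ)/sin δ ≈ 0.256, b = sin(fδ)/sin δ ≈ 0.880.
p = a·p₁ + b·p₂ ≈ (0.456, 0.487, 0.745); φ = arcsin(p_z) ≈ 48.16°, λ = atan2(p_y, p_x) ≈ 46.88°.

≈ lat 48°N, lon 47°E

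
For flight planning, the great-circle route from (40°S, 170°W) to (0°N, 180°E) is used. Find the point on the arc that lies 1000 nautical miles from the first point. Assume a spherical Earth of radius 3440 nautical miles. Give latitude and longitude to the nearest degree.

≈ (24°S, 175°W)

From cos δ = sin φ₁ sin φ₂ + cos φ₁ cos φ₂ cos Δλ, the central angle is δ ≈ 0.716 rad (41.0°). The total great-circle distance is δ·R ≈ 0.716 × 3440 ≈ 2463 nmi, so the target fraction is f = 1000/2463 ≈ 0.406.
Interpolate at f ≈ 0.406 with slerp weights a = sin((1−f)δ)/sin δ ≈ 0.629, b = sin(fδ)/sin δ ≈ 0.437.
p = a·p₁ + b·p₂ ≈ (-0.911, -0.084, -0.404); φ = arcsin(p_z) ≈ -23.83°, λ = atan2(p_y, p_x) ≈ -174.75°.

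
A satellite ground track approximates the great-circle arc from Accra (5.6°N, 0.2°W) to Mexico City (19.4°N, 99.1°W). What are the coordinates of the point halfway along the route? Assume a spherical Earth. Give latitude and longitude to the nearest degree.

The haversine formula gives a central angle δ ≈ 1.684 rad (96.5°) between the endpoints.
Interpolate at f = 1/2 with slerp weights a = sin((1−f)δ)/sin δ ≈ 0.751, b = sin(fδ)/sin δ ≈ 0.751.
p = a·p₁ + b·p₂ ≈ (0.635, -0.702, 0.323); φ = arcsin(p_z) ≈ 18.82°, λ = atan2(p_y, p_x) ≈ -47.85°.

≈ 19°N, 48°W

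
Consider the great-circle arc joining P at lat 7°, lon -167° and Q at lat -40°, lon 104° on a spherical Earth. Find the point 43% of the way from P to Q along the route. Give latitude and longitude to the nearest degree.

≈ lat -19°, lon 161°

The haversine formula gives a central angle δ ≈ 1.636 rad (93.7°) between the endpoints.
Interpolate at f = 0.43 with slerp weights a = sin((1−f)δ)/sin δ ≈ 0.805, b = sin(fδ)/sin δ ≈ 0.648.
p = a·p₁ + b·p₂ ≈ (-0.898, 0.302, -0.319); φ = arcsin(p_z) ≈ -18.58°, λ = atan2(p_y, p_x) ≈ 161.41°.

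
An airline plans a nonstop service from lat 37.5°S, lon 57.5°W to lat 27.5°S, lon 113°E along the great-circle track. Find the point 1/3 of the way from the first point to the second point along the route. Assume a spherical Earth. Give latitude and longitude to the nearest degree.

≈ lat 74°S, lon 36°W

Write both endpoints as unit vectors p₁, p₂ with components (cos φ cos λ, cos φ sin λ, sin φ).
The central angle between the endpoints is δ = arccos(p₁·p₂) ≈ 1.997 rad (114.4°).
Interpolate at f = 1/3 with slerp weights a = sin((1−f)δ)/sin δ ≈ 1.067, b = sin(fδ)/sin δ ≈ 0.678.
p = a·p₁ + b·p₂ ≈ (0.220, -0.160, -0.962); φ = arcsin(p_z) ≈ -74.23°, λ = atan2(p_y, p_x) ≈ -36.08°.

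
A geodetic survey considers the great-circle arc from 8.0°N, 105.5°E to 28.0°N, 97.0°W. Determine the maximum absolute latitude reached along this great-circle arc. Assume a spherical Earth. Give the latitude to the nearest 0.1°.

≈ 60.0°N

The great circle lies in the plane with unit normal n̂ = (p₁ × p₂)/|p₁ × p₂|.
Here n̂_z ≈ +0.499; the vertex latitude is φ_max = arccos|n̂_z| ≈ 60.0°.
Check via Clairaut: cos φ_max = |cos φ₁| · sin C = cos(8.0°)·sin(30.3°) ≈ 0.499, again giving ≈ 60.0°.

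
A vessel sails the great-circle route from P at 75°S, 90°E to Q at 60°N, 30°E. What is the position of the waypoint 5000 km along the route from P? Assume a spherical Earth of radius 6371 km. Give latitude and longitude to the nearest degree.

≈ 33°S, 55°E

From cos δ = sin φ₁ sin φ₂ + cos φ₁ cos φ₂ cos Δλ, the central angle is δ ≈ 2.452 rad (140.5°). The total great-circle distance is δ·R ≈ 2.452 × 6371 ≈ 15625 km, so the target fraction is f = 5000/15625 ≈ 0.320.
Interpolate at f ≈ 0.320 with slerp weights a = sin((1−f)δ)/sin δ ≈ 1.565, b = sin(fδ)/sin δ ≈ 1.111.
p = a·p₁ + b·p₂ ≈ (0.481, 0.683, -0.549); φ = arcsin(p_z) ≈ -33.33°, λ = atan2(p_y, p_x) ≈ 54.83°.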